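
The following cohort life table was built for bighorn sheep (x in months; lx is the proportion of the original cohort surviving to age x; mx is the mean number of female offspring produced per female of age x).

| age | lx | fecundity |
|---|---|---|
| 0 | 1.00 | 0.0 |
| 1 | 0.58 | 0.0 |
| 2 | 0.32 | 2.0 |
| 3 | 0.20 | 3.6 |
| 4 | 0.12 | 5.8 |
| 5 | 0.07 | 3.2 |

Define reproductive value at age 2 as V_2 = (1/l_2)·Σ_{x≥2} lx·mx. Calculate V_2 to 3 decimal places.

7.125

lx·mx for x ≥ 2: 0.64, 0.72, 0.696, 0.224 → sum = 2.28
V_2 = 2.28 / l_2 = 2.28 / 0.32 = 7.125 → 7.125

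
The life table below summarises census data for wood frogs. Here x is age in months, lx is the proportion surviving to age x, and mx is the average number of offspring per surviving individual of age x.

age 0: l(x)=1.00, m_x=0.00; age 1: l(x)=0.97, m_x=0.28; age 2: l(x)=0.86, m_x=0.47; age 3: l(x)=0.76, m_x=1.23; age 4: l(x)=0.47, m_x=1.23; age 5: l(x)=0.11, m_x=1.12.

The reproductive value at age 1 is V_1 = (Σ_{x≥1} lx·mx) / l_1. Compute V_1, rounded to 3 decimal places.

lx·mx for x ≥ 1: 0.2716, 0.4042, 0.9348, 0.5781, 0.1232 → sum = 2.3119
V_1 = 2.3119 / l_1 = 2.3119 / 0.97 = 2.383402… → 2.383

2.383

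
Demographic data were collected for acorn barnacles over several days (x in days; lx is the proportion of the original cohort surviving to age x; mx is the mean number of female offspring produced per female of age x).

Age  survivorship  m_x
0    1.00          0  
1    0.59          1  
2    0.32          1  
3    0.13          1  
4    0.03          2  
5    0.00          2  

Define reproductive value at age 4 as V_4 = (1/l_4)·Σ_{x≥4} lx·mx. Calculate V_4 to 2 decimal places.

2.00

lx·mx for x ≥ 4: 0.06, 0 → sum = 0.06
V_4 = 0.06 / l_4 = 0.06 / 0.03 = 2 → 2.00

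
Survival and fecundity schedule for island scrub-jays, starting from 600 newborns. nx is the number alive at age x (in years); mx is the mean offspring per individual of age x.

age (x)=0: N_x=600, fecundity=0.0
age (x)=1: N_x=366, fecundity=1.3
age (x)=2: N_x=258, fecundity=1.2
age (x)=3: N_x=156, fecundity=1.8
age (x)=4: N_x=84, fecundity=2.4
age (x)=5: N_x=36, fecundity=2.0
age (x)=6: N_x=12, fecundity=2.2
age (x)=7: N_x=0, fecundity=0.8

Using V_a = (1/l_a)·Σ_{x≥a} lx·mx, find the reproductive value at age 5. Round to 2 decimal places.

lx = nx/n0 = nx/600: 1, 0.61, 0.43, 0.26, 0.14, 0.06, 0.02, 0
lx·mx for x ≥ 5: 0.12, 0.044, 0 → sum = 0.164
V_5 = 0.164 / l_5 = 0.164 / 0.06 = 2.733333… → 2.73

2.73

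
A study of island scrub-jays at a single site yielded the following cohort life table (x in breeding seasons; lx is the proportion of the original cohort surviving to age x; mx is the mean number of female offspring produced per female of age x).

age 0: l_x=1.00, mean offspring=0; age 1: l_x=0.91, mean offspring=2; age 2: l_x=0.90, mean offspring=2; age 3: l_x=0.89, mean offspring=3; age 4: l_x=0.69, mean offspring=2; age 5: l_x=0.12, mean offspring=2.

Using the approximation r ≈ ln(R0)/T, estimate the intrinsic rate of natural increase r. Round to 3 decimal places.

R0 = Σ lx·mx = 0 + 1.82 + 1.8 + 2.67 + 1.38 + 0.24 = 7.91
Σ x·lx·mx = 20.15; T = 20.15/7.91 = 2.54741…
r ≈ ln(R0)/T = ln(7.91)/2.54741… = 0.81186… → 0.812

0.812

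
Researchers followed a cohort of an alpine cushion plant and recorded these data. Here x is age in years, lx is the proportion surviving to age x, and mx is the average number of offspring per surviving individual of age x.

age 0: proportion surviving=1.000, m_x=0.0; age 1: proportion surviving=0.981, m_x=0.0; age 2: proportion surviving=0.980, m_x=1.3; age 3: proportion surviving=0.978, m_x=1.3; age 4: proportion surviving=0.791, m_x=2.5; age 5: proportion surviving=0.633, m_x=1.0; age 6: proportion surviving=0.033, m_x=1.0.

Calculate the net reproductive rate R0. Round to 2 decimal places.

lx·mx by age: 0, 0, 1.274, 1.2714, 1.9775, 0.633, 0.033
R0 = Σ lx·mx = 5.1889 → 5.19

5.19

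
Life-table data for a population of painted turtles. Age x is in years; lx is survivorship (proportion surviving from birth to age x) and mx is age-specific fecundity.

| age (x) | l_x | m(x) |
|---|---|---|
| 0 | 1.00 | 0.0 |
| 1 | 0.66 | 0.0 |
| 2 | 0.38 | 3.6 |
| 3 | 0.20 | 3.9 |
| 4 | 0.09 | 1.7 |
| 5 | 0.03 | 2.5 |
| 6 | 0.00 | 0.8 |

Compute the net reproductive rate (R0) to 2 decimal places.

2.38

lx·mx by age: 0, 0, 1.368, 0.78, 0.153, 0.075, 0
R0 = Σ lx·mx = 2.376 → 2.38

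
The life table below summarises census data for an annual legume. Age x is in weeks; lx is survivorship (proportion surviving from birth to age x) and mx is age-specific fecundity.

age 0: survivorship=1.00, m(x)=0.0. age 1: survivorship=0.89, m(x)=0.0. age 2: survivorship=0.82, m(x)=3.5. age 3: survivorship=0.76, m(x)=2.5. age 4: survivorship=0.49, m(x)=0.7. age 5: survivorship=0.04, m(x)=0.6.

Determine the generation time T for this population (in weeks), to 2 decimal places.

lx·mx: 0, 0, 2.87, 1.9, 0.343, 0.024 → R0 = 5.137
x·lx·mx: 0, 0, 5.74, 5.7, 1.372, 0.12 → Σ = 12.932
T = 12.932 / 5.137 = 2.517423… → 2.52

2.52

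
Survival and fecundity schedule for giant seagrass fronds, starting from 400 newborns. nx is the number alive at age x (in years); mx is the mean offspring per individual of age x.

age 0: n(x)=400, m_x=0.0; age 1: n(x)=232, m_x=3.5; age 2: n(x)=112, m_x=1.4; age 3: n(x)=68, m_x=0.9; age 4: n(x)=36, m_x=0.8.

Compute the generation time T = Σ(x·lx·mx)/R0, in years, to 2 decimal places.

lx = nx/n0 = nx/400: 1, 0.58, 0.28, 0.17, 0.09
lx·mx: 0, 2.03, 0.392, 0.153, 0.072 → R0 = 2.647
x·lx·mx: 0, 2.03, 0.784, 0.459, 0.288 → Σ = 3.561
T = 3.561 / 2.647 = 1.345297… → 1.35

1.35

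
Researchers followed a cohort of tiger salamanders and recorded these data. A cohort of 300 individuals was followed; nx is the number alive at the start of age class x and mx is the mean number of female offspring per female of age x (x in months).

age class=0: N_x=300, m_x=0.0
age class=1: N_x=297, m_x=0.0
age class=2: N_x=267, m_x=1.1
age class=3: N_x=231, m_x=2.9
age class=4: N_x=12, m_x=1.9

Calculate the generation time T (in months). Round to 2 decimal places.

2.73

lx = nx/n0 = nx/300: 1, 0.99, 0.89, 0.77, 0.04
lx·mx: 0, 0, 0.979, 2.233, 0.076 → R0 = 3.288
x·lx·mx: 0, 0, 1.958, 6.699, 0.304 → Σ = 8.961
T = 8.961 / 3.288 = 2.725365… → 2.73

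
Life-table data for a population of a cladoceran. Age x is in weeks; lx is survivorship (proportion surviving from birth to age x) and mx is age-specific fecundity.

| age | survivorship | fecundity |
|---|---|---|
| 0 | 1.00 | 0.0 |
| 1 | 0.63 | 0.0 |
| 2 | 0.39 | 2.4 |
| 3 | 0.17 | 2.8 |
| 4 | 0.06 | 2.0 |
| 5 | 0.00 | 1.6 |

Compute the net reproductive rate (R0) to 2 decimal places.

1.53

lx·mx by age: 0, 0, 0.936, 0.476, 0.12, 0
R0 = Σ lx·mx = 1.532 → 1.53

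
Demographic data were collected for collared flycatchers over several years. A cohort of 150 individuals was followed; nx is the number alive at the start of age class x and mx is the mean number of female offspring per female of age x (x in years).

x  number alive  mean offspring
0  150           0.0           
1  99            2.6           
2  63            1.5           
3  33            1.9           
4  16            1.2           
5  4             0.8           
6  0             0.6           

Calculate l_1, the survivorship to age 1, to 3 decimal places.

l_1 = n_1/n_0 = 99/150 = 0.66 → 0.660

0.660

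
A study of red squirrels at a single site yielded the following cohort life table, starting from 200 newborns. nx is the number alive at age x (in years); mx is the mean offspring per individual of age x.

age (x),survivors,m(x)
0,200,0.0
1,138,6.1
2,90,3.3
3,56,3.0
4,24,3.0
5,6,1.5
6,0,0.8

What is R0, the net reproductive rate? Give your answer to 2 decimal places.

lx = nx/n0 = nx/200: 1, 0.69, 0.45, 0.28, 0.12, 0.03, 0
lx·mx by age: 0, 4.209, 1.485, 0.84, 0.36, 0.045, 0
R0 = Σ lx·mx = 6.939 → 6.94

6.94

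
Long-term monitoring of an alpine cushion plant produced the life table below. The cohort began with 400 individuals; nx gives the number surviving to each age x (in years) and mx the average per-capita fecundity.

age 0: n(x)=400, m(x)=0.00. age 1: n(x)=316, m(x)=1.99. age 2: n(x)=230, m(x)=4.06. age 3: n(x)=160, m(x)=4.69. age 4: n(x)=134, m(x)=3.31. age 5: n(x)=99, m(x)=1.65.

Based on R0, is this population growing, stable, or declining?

growing

lx = nx/n0 = nx/400: 1, 0.79, 0.575, 0.4, 0.335, 0.2475
R0 = Σ lx·mx = 0 + 1.5721 + 2.3345 + 1.876 + 1.10885 + 0.408375 = 7.299825
R0 > 1, so the population is growing.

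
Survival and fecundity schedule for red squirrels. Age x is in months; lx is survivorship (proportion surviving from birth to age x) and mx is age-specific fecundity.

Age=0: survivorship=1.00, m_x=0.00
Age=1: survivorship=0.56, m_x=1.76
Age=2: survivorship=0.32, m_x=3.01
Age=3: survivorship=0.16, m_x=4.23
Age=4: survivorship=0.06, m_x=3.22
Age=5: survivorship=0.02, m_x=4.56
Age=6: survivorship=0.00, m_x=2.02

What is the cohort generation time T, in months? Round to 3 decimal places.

2.121

lx·mx: 0, 0.9856, 0.9632, 0.6768, 0.1932, 0.0912, 0 → R0 = 2.91
x·lx·mx: 0, 0.9856, 1.9264, 2.0304, 0.7728, 0.456, 0 → Σ = 6.1712
T = 6.1712 / 2.91 = 2.120687… → 2.121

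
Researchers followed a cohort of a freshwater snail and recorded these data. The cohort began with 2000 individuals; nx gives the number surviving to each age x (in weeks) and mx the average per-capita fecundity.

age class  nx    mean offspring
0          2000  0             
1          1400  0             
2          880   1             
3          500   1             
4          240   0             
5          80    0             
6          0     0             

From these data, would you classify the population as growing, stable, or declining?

declining

lx = nx/n0 = nx/2000: 1, 0.7, 0.44, 0.25, 0.12, 0.04, 0
R0 = Σ lx·mx = 0 + 0 + 0.44 + 0.25 + 0 + 0 + 0 = 0.69
R0 < 1, so the population is declining.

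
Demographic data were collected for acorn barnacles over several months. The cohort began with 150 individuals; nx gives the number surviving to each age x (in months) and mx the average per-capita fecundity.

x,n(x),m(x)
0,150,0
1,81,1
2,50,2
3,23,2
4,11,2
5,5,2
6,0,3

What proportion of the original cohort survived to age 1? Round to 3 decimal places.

l_1 = n_1/n_0 = 81/150 = 0.54 → 0.540

0.540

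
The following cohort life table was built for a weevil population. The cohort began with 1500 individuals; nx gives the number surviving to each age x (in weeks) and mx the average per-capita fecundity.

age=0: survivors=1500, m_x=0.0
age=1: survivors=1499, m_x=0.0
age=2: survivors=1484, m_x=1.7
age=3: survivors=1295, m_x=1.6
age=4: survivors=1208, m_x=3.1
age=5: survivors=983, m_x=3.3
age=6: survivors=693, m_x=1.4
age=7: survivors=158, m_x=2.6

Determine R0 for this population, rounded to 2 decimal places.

lx = nx/n0 = nx/1500: 1, 0.99933…, 0.98933…, 0.86333…, 0.80533…, 0.65533…, 0.462, 0.10533…
lx·mx by age: 0, 0, 1.681867…, 1.381333…, 2.496533…, 2.1626…, 0.6468, 0.273867…
R0 = Σ lx·mx = 8.643… → 8.64

8.64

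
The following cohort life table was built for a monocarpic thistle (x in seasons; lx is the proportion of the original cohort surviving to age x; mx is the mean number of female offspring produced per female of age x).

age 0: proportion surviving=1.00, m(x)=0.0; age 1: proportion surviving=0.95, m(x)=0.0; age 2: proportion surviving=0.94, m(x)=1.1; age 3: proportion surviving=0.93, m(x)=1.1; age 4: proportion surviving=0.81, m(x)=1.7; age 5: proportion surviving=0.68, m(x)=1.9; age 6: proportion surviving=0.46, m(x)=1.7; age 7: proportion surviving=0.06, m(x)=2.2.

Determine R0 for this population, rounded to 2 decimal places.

lx·mx by age: 0, 0, 1.034, 1.023, 1.377, 1.292, 0.782, 0.132
R0 = Σ lx·mx = 5.64 → 5.64

5.64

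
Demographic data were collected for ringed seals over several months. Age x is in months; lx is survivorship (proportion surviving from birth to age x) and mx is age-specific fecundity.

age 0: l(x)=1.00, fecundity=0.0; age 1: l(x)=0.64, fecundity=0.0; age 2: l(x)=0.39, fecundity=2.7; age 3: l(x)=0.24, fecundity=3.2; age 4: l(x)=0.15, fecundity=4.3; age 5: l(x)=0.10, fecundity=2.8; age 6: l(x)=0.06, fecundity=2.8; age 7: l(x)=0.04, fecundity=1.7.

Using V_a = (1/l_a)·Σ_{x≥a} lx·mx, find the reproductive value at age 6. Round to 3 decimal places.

lx·mx for x ≥ 6: 0.168, 0.068 → sum = 0.236
V_6 = 0.236 / l_6 = 0.236 / 0.06 = 3.933333… → 3.933

3.933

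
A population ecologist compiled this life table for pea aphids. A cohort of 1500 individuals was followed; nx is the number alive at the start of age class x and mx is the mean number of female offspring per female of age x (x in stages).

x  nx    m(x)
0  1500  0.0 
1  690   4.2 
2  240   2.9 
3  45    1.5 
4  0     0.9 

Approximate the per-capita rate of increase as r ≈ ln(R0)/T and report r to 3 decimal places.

lx = nx/n0 = nx/1500: 1, 0.46, 0.16, 0.03, 0
R0 = Σ lx·mx = 0 + 1.932 + 0.464 + 0.045 + 0 = 2.441
Σ x·lx·mx = 2.995; T = 2.995/2.441 = 1.22696…
r ≈ ln(R0)/T = ln(2.441)/1.22696… = 0.72733… → 0.727

0.727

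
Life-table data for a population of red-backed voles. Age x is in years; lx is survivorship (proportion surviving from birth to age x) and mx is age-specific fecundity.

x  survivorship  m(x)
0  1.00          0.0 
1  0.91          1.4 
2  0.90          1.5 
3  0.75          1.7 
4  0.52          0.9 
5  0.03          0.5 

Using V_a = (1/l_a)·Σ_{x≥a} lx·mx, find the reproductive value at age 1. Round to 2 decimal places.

4.82

lx·mx for x ≥ 1: 1.274, 1.35, 1.275, 0.468, 0.015 → sum = 4.382
V_1 = 4.382 / l_1 = 4.382 / 0.91 = 4.815385… → 4.82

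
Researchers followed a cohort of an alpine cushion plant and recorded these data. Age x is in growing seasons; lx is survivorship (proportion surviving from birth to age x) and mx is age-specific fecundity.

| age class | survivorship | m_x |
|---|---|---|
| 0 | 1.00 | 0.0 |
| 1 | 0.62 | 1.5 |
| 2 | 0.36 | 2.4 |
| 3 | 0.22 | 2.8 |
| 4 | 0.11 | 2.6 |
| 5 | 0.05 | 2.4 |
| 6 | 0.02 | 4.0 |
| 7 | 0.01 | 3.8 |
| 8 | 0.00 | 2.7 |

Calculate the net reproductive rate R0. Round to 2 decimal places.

2.93

lx·mx by age: 0, 0.93, 0.864, 0.616, 0.286, 0.12, 0.08, 0.038, 0
R0 = Σ lx·mx = 2.934 → 2.93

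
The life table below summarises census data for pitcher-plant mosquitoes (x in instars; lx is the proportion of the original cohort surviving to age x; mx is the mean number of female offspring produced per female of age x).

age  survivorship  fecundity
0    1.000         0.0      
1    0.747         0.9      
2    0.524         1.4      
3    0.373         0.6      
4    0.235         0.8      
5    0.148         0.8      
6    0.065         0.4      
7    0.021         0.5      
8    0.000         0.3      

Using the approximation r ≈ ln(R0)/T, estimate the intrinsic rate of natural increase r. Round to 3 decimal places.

R0 = Σ lx·mx = 0 + 0.6723 + 0.7336 + 0.2238 + 0.188 + 0.1184 + 0.026 + 0.0105 + 0 = 1.9726
Σ x·lx·mx = 4.3844; T = 4.3844/1.9726 = 2.22265…
r ≈ ln(R0)/T = ln(1.9726)/2.22265… = 0.30565… → 0.306

0.306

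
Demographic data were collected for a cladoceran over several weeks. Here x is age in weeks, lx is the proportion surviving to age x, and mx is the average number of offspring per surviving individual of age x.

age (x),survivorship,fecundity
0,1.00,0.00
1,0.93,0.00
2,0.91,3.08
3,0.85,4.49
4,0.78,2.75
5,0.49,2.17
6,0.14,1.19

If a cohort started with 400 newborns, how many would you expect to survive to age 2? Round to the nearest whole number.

Expected survivors = N0 · l_2 = 400 × 0.91 = 364 → 364

364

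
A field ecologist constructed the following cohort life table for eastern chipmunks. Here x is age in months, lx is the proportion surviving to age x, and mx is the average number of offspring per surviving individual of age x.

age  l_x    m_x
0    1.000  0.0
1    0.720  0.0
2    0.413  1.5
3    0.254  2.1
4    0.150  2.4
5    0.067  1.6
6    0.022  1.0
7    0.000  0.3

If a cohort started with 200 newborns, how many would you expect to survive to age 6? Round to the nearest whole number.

4

Expected survivors = N0 · l_6 = 200 × 0.022 = 4.4 → 4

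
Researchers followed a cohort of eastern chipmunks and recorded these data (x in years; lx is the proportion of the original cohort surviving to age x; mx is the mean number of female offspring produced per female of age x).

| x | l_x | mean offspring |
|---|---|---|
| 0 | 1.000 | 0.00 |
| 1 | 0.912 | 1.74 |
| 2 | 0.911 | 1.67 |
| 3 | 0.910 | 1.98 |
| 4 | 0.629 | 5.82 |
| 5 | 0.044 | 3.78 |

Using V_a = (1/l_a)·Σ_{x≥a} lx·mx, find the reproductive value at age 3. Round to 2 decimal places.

lx·mx for x ≥ 3: 1.8018, 3.66078, 0.16632 → sum = 5.6289
V_3 = 5.6289 / l_3 = 5.6289 / 0.91 = 6.185604… → 6.19

6.19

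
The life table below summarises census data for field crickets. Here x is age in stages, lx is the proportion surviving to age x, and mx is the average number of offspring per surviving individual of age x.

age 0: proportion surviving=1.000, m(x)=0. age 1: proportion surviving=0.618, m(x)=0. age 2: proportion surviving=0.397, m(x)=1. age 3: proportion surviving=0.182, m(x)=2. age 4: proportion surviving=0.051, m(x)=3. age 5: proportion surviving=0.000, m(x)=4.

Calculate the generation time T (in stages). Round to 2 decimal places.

lx·mx: 0, 0, 0.397, 0.364, 0.153, 0 → R0 = 0.914
x·lx·mx: 0, 0, 0.794, 1.092, 0.612, 0 → Σ = 2.498
T = 2.498 / 0.914 = 2.733042… → 2.73

2.73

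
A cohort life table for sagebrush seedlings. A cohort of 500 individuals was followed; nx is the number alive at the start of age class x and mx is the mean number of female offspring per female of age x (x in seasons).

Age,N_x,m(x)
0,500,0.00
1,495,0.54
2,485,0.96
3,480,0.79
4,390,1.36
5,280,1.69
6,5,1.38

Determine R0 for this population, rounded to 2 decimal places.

lx = nx/n0 = nx/500: 1, 0.99, 0.97, 0.96, 0.78, 0.56, 0.01
lx·mx by age: 0, 0.5346, 0.9312, 0.7584, 1.0608, 0.9464, 0.0138
R0 = Σ lx·mx = 4.2452 → 4.25

4.25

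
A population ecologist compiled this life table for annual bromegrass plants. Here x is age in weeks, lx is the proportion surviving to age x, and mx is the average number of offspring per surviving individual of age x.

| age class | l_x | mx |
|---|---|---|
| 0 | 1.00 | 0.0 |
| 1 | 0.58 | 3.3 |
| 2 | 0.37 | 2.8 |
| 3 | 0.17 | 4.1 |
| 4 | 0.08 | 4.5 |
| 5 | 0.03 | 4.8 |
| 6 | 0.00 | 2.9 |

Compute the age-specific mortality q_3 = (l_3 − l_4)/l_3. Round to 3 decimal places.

q_3 = (l_3 − l_4) / l_3 = (0.17 − 0.08) / 0.17
     = 0.09 / 0.17 = 0.529412… → 0.529

0.529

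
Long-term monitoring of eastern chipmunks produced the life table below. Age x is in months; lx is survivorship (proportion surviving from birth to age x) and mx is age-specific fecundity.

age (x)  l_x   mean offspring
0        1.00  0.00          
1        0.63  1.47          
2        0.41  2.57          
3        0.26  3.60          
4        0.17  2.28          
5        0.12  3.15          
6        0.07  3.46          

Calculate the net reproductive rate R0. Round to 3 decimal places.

lx·mx by age: 0, 0.9261, 1.0537, 0.936, 0.3876, 0.378, 0.2422
R0 = Σ lx·mx = 3.9236 → 3.924

3.924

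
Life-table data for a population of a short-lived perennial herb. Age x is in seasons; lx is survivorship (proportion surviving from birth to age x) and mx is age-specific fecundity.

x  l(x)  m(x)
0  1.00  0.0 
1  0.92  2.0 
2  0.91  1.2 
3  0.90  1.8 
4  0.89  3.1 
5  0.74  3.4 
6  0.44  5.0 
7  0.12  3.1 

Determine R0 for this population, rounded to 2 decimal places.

lx·mx by age: 0, 1.84, 1.092, 1.62, 2.759, 2.516, 2.2, 0.372
R0 = Σ lx·mx = 12.399 → 12.40

12.40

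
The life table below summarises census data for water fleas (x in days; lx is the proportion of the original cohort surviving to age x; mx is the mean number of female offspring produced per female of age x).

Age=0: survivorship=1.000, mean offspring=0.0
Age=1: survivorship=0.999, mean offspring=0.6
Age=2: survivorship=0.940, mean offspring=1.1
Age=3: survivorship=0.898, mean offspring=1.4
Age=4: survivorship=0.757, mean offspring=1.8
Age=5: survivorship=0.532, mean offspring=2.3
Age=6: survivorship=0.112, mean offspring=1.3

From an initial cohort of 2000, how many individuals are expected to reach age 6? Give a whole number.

224

Expected survivors = N0 · l_6 = 2000 × 0.112 = 224 → 224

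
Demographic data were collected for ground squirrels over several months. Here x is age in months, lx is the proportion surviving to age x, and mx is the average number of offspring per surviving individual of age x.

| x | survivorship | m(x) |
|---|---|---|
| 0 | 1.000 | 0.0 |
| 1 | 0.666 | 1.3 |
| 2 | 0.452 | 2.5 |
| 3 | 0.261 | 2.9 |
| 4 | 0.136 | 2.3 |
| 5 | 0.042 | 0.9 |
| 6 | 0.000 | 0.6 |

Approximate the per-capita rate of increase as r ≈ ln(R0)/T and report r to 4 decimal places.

0.5140

R0 = Σ lx·mx = 0 + 0.8658 + 1.13 + 0.7569 + 0.3128 + 0.0378 + 0 = 3.1033
Σ x·lx·mx = 6.8367; T = 6.8367/3.1033 = 2.20304…
r ≈ ln(R0)/T = ln(3.1033)/2.20304… = 0.514047… → 0.5140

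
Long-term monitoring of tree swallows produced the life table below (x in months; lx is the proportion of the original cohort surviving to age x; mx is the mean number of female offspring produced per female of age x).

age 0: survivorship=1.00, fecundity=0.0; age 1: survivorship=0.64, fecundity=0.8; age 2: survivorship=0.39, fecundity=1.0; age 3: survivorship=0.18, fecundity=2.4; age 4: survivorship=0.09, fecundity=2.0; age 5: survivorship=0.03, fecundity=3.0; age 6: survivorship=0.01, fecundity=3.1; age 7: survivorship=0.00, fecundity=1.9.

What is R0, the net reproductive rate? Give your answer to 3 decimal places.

lx·mx by age: 0, 0.512, 0.39, 0.432, 0.18, 0.09, 0.031, 0
R0 = Σ lx·mx = 1.635 → 1.635

1.635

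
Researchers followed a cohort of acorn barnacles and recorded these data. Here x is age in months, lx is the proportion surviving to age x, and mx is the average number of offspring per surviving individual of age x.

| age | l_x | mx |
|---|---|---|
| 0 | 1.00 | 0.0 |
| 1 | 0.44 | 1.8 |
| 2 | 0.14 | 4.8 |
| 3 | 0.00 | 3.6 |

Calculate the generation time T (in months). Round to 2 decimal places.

lx·mx: 0, 0.792, 0.672, 0 → R0 = 1.464
x·lx·mx: 0, 0.792, 1.344, 0 → Σ = 2.136
T = 2.136 / 1.464 = 1.459016… → 1.46

1.46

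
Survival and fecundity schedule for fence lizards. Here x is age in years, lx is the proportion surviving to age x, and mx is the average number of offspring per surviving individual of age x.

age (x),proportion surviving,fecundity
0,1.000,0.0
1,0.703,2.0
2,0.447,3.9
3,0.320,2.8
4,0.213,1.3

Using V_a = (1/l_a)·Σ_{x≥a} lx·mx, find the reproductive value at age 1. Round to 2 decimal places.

6.15

lx·mx for x ≥ 1: 1.406, 1.7433, 0.896, 0.2769 → sum = 4.3222
V_1 = 4.3222 / l_1 = 4.3222 / 0.703 = 6.148222… → 6.15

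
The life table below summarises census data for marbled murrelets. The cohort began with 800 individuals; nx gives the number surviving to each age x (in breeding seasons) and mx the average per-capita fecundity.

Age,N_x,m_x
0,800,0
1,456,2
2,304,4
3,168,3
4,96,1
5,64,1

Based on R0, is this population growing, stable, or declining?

lx = nx/n0 = nx/800: 1, 0.57, 0.38, 0.21, 0.12, 0.08
R0 = Σ lx·mx = 0 + 1.14 + 1.52 + 0.63 + 0.12 + 0.08 = 3.49
R0 > 1, so the population is growing.

growing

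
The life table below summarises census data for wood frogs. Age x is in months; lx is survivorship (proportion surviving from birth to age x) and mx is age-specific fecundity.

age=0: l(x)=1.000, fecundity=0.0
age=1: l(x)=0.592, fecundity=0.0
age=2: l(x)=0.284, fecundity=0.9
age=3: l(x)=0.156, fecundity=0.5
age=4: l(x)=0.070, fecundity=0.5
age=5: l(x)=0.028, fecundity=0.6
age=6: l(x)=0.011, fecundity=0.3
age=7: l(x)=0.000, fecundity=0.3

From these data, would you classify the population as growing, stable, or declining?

declining

R0 = Σ lx·mx = 0 + 0 + 0.2556 + 0.078 + 0.035 + 0.0168 + 0.0033 + 0 = 0.3887
R0 < 1, so the population is declining.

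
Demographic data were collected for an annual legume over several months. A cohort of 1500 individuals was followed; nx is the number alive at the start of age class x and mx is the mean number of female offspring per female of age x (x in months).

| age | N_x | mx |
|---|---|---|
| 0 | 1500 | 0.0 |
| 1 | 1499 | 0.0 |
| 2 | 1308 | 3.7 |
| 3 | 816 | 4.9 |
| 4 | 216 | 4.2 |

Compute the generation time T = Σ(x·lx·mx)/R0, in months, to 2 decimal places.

2.60

lx = nx/n0 = nx/1500: 1, 0.99933…, 0.872, 0.544, 0.144
lx·mx: 0, 0, 3.2264, 2.6656, 0.6048 → R0 = 6.4968…
x·lx·mx: 0, 0, 6.4528, 7.9968, 2.4192 → Σ = 16.8688…
T = 16.8688… / 6.4968… = 2.596478… → 2.60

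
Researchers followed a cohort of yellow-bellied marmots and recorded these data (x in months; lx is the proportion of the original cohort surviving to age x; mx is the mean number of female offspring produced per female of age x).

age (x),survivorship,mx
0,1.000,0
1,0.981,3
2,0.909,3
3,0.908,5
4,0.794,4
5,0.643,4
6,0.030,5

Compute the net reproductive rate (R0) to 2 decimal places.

lx·mx by age: 0, 2.943, 2.727, 4.54, 3.176, 2.572, 0.15
R0 = Σ lx·mx = 16.108 → 16.11

16.11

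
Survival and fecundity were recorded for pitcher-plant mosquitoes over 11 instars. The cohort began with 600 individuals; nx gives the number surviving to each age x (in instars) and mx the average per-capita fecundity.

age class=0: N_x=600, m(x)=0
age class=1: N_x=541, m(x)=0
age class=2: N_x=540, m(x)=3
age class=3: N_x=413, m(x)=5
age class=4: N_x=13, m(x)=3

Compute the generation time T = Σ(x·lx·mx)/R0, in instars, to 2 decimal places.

lx = nx/n0 = nx/600: 1, 0.90167…, 0.9, 0.68833…, 0.02167…
lx·mx: 0, 0, 2.7, 3.441667…, 0.065… → R0 = 6.206667…
x·lx·mx: 0, 0, 5.4, 10.325…, 0.26… → Σ = 15.985…
T = 15.985… / 6.206667… = 2.575456… → 2.58

2.58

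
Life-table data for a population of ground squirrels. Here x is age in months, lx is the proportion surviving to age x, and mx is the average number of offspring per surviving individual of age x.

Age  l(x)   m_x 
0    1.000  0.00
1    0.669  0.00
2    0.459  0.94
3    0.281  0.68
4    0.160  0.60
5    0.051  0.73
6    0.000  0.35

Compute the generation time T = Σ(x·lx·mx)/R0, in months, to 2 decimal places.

lx·mx: 0, 0, 0.43146, 0.19108, 0.096, 0.03723, 0 → R0 = 0.75577
x·lx·mx: 0, 0, 0.86292, 0.57324, 0.384, 0.18615, 0 → Σ = 2.00631
T = 2.00631 / 0.75577 = 2.654657… → 2.65

2.65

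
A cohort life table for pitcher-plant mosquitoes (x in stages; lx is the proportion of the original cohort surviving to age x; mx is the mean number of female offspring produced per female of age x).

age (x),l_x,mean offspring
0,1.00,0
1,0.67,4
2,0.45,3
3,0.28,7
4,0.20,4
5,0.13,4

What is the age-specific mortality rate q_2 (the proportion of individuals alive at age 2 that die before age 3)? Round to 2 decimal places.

0.38

q_2 = (l_2 − l_3) / l_2 = (0.45 − 0.28) / 0.45
     = 0.17 / 0.45 = 0.377778… → 0.38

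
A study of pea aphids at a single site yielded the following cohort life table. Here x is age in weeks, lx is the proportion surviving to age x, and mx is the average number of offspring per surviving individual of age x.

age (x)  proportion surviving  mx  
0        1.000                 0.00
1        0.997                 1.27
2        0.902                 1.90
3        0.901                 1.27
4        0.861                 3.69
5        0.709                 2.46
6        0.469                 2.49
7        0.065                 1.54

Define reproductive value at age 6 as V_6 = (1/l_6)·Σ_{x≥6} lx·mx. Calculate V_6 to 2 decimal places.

lx·mx for x ≥ 6: 1.16781, 0.1001 → sum = 1.26791
V_6 = 1.26791 / l_6 = 1.26791 / 0.469 = 2.703433… → 2.70

2.70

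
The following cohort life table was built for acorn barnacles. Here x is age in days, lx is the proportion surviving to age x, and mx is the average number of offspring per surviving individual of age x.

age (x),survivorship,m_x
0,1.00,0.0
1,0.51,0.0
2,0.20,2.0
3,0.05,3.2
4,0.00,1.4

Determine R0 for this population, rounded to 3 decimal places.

lx·mx by age: 0, 0, 0.4, 0.16, 0
R0 = Σ lx·mx = 0.56 → 0.560

0.560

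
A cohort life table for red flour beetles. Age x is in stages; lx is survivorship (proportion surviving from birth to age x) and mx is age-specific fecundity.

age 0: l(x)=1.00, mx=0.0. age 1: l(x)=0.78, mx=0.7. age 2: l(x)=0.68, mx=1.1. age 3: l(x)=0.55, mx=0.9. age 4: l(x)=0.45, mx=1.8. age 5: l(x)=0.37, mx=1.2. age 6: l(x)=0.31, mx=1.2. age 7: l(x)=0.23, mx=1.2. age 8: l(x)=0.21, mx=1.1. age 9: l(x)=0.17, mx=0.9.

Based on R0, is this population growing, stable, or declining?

growing

R0 = Σ lx·mx = 0 + 0.546 + 0.748 + 0.495 + 0.81 + 0.444 + 0.372 + 0.276 + 0.231 + 0.153 = 4.075
R0 > 1, so the population is growing.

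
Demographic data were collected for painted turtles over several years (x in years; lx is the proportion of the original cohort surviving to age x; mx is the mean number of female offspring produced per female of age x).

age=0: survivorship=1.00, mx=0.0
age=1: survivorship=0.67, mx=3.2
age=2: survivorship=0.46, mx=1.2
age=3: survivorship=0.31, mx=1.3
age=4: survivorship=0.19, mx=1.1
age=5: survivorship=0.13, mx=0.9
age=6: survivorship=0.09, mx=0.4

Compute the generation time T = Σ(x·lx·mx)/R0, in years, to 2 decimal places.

lx·mx: 0, 2.144, 0.552, 0.403, 0.209, 0.117, 0.036 → R0 = 3.461
x·lx·mx: 0, 2.144, 1.104, 1.209, 0.836, 0.585, 0.216 → Σ = 6.094
T = 6.094 / 3.461 = 1.760763… → 1.76

1.76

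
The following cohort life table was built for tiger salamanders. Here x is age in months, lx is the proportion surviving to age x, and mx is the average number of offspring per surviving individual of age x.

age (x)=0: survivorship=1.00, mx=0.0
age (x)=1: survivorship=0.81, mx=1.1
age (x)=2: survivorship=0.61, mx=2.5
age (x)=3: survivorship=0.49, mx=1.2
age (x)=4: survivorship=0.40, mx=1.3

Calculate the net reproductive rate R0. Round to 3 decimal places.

lx·mx by age: 0, 0.891, 1.525, 0.588, 0.52
R0 = Σ lx·mx = 3.524 → 3.524

3.524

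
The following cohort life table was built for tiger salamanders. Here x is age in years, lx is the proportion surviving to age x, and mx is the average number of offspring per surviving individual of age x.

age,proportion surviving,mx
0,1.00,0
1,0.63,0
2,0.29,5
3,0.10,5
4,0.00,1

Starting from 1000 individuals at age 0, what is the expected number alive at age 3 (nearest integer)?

100

Expected survivors = N0 · l_3 = 1000 × 0.10 = 100 → 100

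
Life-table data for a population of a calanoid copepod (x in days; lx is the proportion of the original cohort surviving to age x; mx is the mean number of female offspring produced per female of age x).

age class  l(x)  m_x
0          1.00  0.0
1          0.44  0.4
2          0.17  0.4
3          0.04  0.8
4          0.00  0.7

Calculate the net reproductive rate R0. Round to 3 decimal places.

0.276

lx·mx by age: 0, 0.176, 0.068, 0.032, 0
R0 = Σ lx·mx = 0.276 → 0.276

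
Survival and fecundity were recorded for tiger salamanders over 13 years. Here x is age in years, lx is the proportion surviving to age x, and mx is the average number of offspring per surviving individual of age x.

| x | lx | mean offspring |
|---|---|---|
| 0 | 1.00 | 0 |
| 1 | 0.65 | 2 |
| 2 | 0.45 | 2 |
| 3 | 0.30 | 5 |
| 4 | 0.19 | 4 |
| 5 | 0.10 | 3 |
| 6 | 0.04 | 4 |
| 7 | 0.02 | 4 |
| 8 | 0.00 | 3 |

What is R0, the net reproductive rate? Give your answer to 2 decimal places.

lx·mx by age: 0, 1.3, 0.9, 1.5, 0.76, 0.3, 0.16, 0.08, 0
R0 = Σ lx·mx = 5 → 5.00

5.00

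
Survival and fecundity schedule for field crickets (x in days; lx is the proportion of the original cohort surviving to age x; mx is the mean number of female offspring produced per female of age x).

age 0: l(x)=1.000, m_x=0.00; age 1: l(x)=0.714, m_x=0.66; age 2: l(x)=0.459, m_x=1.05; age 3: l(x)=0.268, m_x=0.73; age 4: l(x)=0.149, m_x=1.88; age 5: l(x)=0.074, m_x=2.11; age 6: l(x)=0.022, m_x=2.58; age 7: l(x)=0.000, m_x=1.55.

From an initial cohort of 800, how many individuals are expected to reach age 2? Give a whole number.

367

Expected survivors = N0 · l_2 = 800 × 0.459 = 367.2 → 367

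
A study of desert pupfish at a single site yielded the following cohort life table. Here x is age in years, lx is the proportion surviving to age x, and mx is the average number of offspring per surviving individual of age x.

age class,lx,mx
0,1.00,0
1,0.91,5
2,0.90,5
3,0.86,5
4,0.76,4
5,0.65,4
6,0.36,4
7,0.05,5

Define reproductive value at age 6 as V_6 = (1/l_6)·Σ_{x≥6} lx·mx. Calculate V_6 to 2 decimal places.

4.69

lx·mx for x ≥ 6: 1.44, 0.25 → sum = 1.69
V_6 = 1.69 / l_6 = 1.69 / 0.36 = 4.694444… → 4.69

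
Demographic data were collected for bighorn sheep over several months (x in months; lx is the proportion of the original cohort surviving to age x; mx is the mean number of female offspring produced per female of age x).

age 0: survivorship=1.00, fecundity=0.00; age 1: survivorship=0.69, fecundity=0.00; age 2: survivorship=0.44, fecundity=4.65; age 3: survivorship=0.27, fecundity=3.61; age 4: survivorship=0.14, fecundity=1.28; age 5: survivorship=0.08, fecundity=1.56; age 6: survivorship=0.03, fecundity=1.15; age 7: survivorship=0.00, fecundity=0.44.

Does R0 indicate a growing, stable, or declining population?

R0 = Σ lx·mx = 0 + 0 + 2.046 + 0.9747 + 0.1792 + 0.1248 + 0.0345 + 0 = 3.3592
R0 > 1, so the population is growing.

growing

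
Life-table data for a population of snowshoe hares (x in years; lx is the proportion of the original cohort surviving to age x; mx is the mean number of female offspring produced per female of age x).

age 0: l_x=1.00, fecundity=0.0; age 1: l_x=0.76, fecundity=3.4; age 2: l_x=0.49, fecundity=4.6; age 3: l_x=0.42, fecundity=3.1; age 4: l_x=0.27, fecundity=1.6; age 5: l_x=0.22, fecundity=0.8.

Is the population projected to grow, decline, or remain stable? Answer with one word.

growing

R0 = Σ lx·mx = 0 + 2.584 + 2.254 + 1.302 + 0.432 + 0.176 = 6.748
R0 > 1, so the population is growing.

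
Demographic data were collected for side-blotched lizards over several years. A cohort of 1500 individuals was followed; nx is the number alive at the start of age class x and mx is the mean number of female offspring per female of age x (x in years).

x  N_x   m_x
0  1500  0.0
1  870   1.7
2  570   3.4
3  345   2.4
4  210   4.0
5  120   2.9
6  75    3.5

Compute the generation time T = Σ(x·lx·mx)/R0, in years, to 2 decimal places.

2.55

lx = nx/n0 = nx/1500: 1, 0.58, 0.38, 0.23, 0.14, 0.08, 0.05
lx·mx: 0, 0.986, 1.292, 0.552, 0.56, 0.232, 0.175 → R0 = 3.797
x·lx·mx: 0, 0.986, 2.584, 1.656, 2.24, 1.16, 1.05 → Σ = 9.676
T = 9.676 / 3.797 = 2.548328… → 2.55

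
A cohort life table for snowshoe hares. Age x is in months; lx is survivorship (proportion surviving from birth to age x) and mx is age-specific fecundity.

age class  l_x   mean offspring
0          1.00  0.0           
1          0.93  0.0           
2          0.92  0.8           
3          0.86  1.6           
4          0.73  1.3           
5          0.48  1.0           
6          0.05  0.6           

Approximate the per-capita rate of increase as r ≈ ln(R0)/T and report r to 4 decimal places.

R0 = Σ lx·mx = 0 + 0 + 0.736 + 1.376 + 0.949 + 0.48 + 0.03 = 3.571
Σ x·lx·mx = 11.976; T = 11.976/3.571 = 3.35368…
r ≈ ln(R0)/T = ln(3.571)/3.35368… = 0.379537… → 0.3795

0.3795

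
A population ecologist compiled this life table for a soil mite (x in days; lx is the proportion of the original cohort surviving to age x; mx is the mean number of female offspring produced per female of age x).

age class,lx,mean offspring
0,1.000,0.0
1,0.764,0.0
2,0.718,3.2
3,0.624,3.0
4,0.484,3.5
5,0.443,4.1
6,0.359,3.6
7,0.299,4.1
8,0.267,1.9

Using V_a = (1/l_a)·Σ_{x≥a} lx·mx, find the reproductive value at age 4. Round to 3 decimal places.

13.504

lx·mx for x ≥ 4: 1.694, 1.8163, 1.2924, 1.2259, 0.5073 → sum = 6.5359
V_4 = 6.5359 / l_4 = 6.5359 / 0.484 = 13.503926… → 13.504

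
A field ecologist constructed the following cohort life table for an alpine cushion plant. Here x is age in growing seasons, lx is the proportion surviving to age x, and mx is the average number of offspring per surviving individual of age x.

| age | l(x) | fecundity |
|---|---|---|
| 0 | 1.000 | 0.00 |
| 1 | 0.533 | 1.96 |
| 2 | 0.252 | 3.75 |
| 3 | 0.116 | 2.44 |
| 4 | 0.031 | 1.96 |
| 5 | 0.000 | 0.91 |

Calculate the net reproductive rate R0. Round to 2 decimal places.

lx·mx by age: 0, 1.04468, 0.945, 0.28304, 0.06076, 0
R0 = Σ lx·mx = 2.33348 → 2.33

2.33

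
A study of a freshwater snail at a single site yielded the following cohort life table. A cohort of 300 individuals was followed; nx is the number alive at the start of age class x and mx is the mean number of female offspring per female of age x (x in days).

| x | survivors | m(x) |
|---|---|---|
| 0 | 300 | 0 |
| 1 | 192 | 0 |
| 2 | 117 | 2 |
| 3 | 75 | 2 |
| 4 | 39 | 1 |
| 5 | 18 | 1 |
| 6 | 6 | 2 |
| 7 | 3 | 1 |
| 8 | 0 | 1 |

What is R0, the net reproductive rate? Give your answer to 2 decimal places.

1.52

lx = nx/n0 = nx/300: 1, 0.64, 0.39, 0.25, 0.13, 0.06, 0.02, 0.01, 0
lx·mx by age: 0, 0, 0.78, 0.5, 0.13, 0.06, 0.04, 0.01, 0
R0 = Σ lx·mx = 1.52 → 1.52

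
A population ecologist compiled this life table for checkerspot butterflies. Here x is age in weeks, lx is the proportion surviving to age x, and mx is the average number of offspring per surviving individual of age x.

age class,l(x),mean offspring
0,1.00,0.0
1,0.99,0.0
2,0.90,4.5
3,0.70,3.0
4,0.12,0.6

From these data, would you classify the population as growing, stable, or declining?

growing

R0 = Σ lx·mx = 0 + 0 + 4.05 + 2.1 + 0.072 = 6.222
R0 > 1, so the population is growing.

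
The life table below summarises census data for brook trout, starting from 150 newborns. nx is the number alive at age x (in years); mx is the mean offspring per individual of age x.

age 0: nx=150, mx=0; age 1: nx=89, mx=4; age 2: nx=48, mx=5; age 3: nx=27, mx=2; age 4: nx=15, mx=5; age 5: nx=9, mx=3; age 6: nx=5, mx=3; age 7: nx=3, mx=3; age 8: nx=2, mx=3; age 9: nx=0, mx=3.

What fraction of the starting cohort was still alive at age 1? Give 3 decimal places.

l_1 = n_1/n_0 = 89/150 = 0.593333… → 0.593

0.593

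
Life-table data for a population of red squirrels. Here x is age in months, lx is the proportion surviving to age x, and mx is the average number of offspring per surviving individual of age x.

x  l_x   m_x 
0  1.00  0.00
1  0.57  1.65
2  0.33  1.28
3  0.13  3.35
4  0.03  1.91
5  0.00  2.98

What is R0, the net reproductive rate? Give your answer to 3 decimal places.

lx·mx by age: 0, 0.9405, 0.4224, 0.4355, 0.0573, 0
R0 = Σ lx·mx = 1.8557 → 1.856

1.856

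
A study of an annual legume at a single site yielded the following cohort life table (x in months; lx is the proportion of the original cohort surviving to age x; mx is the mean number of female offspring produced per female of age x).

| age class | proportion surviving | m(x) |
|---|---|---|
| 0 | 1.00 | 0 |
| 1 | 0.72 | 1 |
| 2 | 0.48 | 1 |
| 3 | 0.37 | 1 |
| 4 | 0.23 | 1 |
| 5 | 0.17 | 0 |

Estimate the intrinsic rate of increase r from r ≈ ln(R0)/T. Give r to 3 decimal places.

R0 = Σ lx·mx = 0 + 0.72 + 0.48 + 0.37 + 0.23 + 0 = 1.8
Σ x·lx·mx = 3.71; T = 3.71/1.8 = 2.06111…
r ≈ ln(R0)/T = ln(1.8)/2.06111… = 0.28518… → 0.285

0.285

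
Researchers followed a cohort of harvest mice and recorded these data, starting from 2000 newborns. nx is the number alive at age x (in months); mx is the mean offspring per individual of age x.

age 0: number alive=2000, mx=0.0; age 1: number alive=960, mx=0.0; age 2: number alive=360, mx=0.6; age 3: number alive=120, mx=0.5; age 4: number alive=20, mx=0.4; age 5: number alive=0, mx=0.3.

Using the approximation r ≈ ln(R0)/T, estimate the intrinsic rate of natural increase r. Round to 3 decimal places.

-0.861

lx = nx/n0 = nx/2000: 1, 0.48, 0.18, 0.06, 0.01, 0
R0 = Σ lx·mx = 0 + 0 + 0.108 + 0.03 + 0.004 + 0 = 0.142
Σ x·lx·mx = 0.322; T = 0.322/0.142 = 2.26761…
r ≈ ln(R0)/T = ln(0.142)/2.26761… = -0.86079… → -0.861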